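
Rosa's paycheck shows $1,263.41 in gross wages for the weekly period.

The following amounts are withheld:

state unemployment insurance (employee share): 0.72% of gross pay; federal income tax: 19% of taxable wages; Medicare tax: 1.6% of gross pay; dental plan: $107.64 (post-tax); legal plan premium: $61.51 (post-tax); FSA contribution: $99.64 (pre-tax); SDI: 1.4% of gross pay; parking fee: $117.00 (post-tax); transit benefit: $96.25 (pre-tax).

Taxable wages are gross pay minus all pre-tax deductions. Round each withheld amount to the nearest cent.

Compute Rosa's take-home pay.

$531.54

Transit benefit: $96.25
FSA contribution: $99.64
Pre-tax total = $96.25 + $99.64 = $195.89
Taxable wages = $1,263.41 − $195.89 = $1,067.52
Federal income tax: $1,067.52 × 0.19 = $202.83
Medicare tax: $1,263.41 × 0.016 = $20.21
SDI: $1,263.41 × 0.014 = $17.69
State unemployment insurance (employee share): $1,263.41 × 0.0072 = $9.10
Dental plan: $107.64
Parking fee: $117.00
Legal plan premium: $61.51
Total deductions = $96.25 + $99.64 + $202.83 + $20.21 + $17.69 + $9.10 + $107.64 + $117.00 + $61.51 = $731.87
Net pay = $1,263.41 − $731.87 = $531.54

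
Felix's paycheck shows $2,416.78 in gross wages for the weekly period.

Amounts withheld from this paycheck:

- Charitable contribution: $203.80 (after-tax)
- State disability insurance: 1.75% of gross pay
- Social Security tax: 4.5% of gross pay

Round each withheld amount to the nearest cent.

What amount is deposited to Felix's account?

$2,061.93

State disability insurance: $2,416.78 × 0.0175 = $42.29
Social Security tax: $2,416.78 × 0.045 = $108.76
Charitable contribution: $203.80
Total deductions = $42.29 + $108.76 + $203.80 = $354.85
Net pay = $2,416.78 − $354.85 = $2,061.93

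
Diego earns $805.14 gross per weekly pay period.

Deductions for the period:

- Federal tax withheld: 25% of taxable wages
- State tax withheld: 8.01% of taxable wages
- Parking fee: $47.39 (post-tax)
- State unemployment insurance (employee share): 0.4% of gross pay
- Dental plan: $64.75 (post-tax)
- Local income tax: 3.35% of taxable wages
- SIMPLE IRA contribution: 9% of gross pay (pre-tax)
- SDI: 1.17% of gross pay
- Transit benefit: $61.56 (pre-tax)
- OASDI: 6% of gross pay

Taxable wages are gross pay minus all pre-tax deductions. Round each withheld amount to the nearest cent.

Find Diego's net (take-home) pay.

$254.01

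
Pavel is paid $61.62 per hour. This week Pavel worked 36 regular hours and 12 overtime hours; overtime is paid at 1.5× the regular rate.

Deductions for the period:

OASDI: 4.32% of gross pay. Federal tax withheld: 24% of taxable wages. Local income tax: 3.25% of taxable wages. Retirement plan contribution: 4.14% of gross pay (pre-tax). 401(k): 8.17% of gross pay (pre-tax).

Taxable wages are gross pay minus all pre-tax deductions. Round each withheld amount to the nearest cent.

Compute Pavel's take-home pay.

$1978.99

Regular pay: 36 × $61.62 = $2218.32
Overtime pay: 12 × $61.62 × 1.5 = $1109.16
Gross pay = $2218.32 + $1109.16 = $3327.48
Retirement plan contribution: $3327.48 × 0.0414 = $137.76
401(k): $3327.48 × 0.0817 = $271.86
Pre-tax total = $137.76 + $271.86 = $409.62
Taxable wages = $3327.48 − $409.62 = $2917.86
Local income tax: $2917.86 × 0.0325 = $94.83
Federal tax withheld: $2917.86 × 0.24 = $700.29
OASDI: $3327.48 × 0.0432 = $143.75
Total deductions = $137.76 + $271.86 + $94.83 + $700.29 + $143.75 = $1348.49
Net pay = $3327.48 − $1348.49 = $1978.99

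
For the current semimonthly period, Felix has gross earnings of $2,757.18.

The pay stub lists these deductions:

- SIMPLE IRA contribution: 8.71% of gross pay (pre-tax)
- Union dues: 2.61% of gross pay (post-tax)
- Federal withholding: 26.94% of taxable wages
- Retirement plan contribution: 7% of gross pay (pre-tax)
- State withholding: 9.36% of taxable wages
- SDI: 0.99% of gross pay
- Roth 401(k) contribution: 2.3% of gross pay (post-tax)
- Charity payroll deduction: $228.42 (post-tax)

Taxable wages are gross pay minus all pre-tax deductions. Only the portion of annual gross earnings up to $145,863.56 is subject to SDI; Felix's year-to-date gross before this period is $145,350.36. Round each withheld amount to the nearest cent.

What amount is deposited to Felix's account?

$1,111.53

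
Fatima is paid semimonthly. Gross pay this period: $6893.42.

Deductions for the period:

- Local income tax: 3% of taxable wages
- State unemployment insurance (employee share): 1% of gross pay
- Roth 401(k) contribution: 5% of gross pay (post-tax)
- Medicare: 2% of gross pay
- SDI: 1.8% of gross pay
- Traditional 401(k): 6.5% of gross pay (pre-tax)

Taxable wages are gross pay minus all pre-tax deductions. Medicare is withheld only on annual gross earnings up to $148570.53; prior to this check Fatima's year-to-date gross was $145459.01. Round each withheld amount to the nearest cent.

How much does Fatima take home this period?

$5652.08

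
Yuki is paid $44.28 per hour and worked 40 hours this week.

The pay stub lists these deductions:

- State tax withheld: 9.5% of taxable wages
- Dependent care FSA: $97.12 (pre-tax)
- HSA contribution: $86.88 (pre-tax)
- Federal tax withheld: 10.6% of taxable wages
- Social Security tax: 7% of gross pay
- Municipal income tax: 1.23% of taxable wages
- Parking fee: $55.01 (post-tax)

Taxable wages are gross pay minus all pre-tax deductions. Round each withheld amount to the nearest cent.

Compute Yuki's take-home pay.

$1,069.67

Gross pay: 40 × $44.28 = $1,771.20
HSA contribution: $86.88
Dependent care FSA: $97.12
Pre-tax total = $86.88 + $97.12 = $184.00
Taxable wages = $1,771.20 − $184.00 = $1,587.20
Federal tax withheld: $1,587.20 × 0.106 = $168.24
State tax withheld: $1,587.20 × 0.095 = $150.78
Municipal income tax: $1,587.20 × 0.0123 = $19.52
Social Security tax: $1,771.20 × 0.07 = $123.98
Parking fee: $55.01
Total deductions = $86.88 + $97.12 + $168.24 + $150.78 + $19.52 + $123.98 + $55.01 = $701.53
Net pay = $1,771.20 − $701.53 = $1,069.67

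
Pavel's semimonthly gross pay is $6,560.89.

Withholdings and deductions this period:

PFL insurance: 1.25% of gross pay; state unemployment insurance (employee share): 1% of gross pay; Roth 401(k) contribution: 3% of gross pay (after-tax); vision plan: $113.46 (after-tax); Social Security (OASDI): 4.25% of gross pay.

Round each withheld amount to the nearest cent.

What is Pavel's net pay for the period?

Social Security (OASDI): $6,560.89 × 0.0425 = $278.84
PFL insurance: $6,560.89 × 0.0125 = $82.01
State unemployment insurance (employee share): $6,560.89 × 0.01 = $65.61
Roth 401(k) contribution: $6,560.89 × 0.03 = $196.83
Vision plan: $113.46
Total deductions = $278.84 + $82.01 + $65.61 + $196.83 + $113.46 = $736.75
Net pay = $6,560.89 − $736.75 = $5,824.14

$5,824.14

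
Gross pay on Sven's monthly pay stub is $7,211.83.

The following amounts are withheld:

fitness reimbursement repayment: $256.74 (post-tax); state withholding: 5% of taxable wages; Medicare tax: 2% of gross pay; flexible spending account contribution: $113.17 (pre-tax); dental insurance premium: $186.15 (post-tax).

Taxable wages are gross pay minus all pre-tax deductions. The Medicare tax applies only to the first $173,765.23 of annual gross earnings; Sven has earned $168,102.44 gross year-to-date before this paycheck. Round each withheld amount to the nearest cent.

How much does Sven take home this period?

$6,187.58

Flexible spending account contribution: $113.17
Taxable wages = $7,211.83 − $113.17 = $7,098.66
State withholding: $7,098.66 × 0.05 = $354.93
Medicare tax: only $173,765.23 − $168,102.44 = $5,662.79 of this check is subject → $5,662.79 × 0.02 = $113.26
Fitness reimbursement repayment: $256.74
Dental insurance premium: $186.15
Total deductions = $113.17 + $354.93 + $113.26 + $256.74 + $186.15 = $1,024.25
Net pay = $7,211.83 − $1,024.25 = $6,187.58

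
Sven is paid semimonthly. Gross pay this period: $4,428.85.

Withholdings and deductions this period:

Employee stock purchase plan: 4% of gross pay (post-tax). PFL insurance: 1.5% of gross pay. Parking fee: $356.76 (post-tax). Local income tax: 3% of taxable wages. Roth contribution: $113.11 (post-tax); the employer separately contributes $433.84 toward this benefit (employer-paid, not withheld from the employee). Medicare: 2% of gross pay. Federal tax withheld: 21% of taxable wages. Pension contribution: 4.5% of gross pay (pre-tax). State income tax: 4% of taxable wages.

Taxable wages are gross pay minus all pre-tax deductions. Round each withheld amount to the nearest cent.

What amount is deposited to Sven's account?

Pension contribution: $4,428.85 × 0.045 = $199.30
Taxable wages = $4,428.85 − $199.30 = $4,229.55
State income tax: $4,229.55 × 0.04 = $169.18
Federal tax withheld: $4,229.55 × 0.21 = $888.21
Local income tax: $4,229.55 × 0.03 = $126.89
Medicare: $4,428.85 × 0.02 = $88.58
PFL insurance: $4,428.85 × 0.015 = $66.43
Roth contribution: $113.11
Employee stock purchase plan: $4,428.85 × 0.04 = $177.15
Parking fee: $356.76
(Employer's $433.84 toward Roth contribution is not withheld from the employee.)
Total deductions = $199.30 + $169.18 + $888.21 + $126.89 + $88.58 + $66.43 + $113.11 + $177.15 + $356.76 = $2,185.61
Net pay = $4,428.85 − $2,185.61 = $2,243.24

$2,243.24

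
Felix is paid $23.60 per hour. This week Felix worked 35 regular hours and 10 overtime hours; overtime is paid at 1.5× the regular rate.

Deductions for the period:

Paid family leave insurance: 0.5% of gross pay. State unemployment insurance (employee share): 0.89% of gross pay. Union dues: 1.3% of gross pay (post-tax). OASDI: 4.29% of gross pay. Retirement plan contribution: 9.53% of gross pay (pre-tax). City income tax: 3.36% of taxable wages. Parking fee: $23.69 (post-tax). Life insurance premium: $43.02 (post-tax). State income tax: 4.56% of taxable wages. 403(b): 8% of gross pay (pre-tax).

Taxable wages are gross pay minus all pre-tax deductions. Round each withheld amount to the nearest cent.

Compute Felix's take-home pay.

Regular pay: 35 × $23.60 = $826.00
Overtime pay: 10 × $23.60 × 1.5 = $354.00
Gross pay = $826.00 + $354.00 = $1,180.00
403(b): $1,180.00 × 0.08 = $94.40
Retirement plan contribution: $1,180.00 × 0.0953 = $112.45
Pre-tax total = $94.40 + $112.45 = $206.85
Taxable wages = $1,180.00 − $206.85 = $973.15
City income tax: $973.15 × 0.0336 = $32.70
State income tax: $973.15 × 0.0456 = $44.38
Paid family leave insurance: $1,180.00 × 0.005 = $5.90
OASDI: $1,180.00 × 0.0429 = $50.62
State unemployment insurance (employee share): $1,180.00 × 0.0089 = $10.50
Life insurance premium: $43.02
Union dues: $1,180.00 × 0.013 = $15.34
Parking fee: $23.69
Total deductions = $94.40 + $112.45 + $32.70 + $44.38 + $5.90 + $50.62 + $10.50 + $43.02 + $15.34 + $23.69 = $433.00
Net pay = $1,180.00 − $433.00 = $747.00

$747.00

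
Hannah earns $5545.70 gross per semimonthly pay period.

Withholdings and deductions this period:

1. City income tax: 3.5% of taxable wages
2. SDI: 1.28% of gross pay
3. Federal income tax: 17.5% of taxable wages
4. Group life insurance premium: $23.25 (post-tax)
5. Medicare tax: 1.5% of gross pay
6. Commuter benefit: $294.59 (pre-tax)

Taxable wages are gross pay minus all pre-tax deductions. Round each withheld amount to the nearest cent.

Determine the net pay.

Commuter benefit: $294.59
Taxable wages = $5545.70 − $294.59 = $5251.11
Federal income tax: $5251.11 × 0.175 = $918.94
City income tax: $5251.11 × 0.035 = $183.79
SDI: $5545.70 × 0.0128 = $70.98
Medicare tax: $5545.70 × 0.015 = $83.19
Group life insurance premium: $23.25
Total deductions = $294.59 + $918.94 + $183.79 + $70.98 + $83.19 + $23.25 = $1574.74
Net pay = $5545.70 − $1574.74 = $3970.96

$3970.96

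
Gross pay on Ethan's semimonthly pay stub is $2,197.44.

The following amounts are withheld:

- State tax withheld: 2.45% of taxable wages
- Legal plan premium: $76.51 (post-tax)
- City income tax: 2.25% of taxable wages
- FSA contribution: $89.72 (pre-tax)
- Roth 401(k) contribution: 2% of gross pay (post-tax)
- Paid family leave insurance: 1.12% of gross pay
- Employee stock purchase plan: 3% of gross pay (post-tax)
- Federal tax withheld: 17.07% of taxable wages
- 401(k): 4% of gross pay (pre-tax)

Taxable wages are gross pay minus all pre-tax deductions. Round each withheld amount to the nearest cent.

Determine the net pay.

401(k): $2,197.44 × 0.04 = $87.90
FSA contribution: $89.72
Pre-tax total = $87.90 + $89.72 = $177.62
Taxable wages = $2,197.44 − $177.62 = $2,019.82
Federal tax withheld: $2,019.82 × 0.1707 = $344.78
State tax withheld: $2,019.82 × 0.0245 = $49.49
City income tax: $2,019.82 × 0.0225 = $45.45
Paid family leave insurance: $2,197.44 × 0.0112 = $24.61
Legal plan premium: $76.51
Employee stock purchase plan: $2,197.44 × 0.03 = $65.92
Roth 401(k) contribution: $2,197.44 × 0.02 = $43.95
Total deductions = $87.90 + $89.72 + $344.78 + $49.49 + $45.45 + $24.61 + $76.51 + $65.92 + $43.95 = $828.33
Net pay = $2,197.44 − $828.33 = $1,369.11

$1,369.11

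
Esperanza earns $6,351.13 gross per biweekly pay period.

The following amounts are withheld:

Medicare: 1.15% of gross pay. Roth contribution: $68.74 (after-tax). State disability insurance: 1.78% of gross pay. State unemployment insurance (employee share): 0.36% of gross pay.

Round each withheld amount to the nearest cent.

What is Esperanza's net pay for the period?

State unemployment insurance (employee share): $6,351.13 × 0.0036 = $22.86
State disability insurance: $6,351.13 × 0.0178 = $113.05
Medicare: $6,351.13 × 0.0115 = $73.04
Roth contribution: $68.74
Total deductions = $22.86 + $113.05 + $73.04 + $68.74 = $277.69
Net pay = $6,351.13 − $277.69 = $6,073.44

$6,073.44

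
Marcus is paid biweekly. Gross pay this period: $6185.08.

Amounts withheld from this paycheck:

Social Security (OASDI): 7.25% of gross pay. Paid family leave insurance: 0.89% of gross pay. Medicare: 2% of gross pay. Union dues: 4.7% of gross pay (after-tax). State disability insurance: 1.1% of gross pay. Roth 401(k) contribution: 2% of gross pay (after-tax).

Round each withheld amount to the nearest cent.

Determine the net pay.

$5075.47

Social Security (OASDI): $6185.08 × 0.0725 = $448.42
State disability insurance: $6185.08 × 0.011 = $68.04
Paid family leave insurance: $6185.08 × 0.0089 = $55.05
Medicare: $6185.08 × 0.02 = $123.70
Union dues: $6185.08 × 0.047 = $290.70
Roth 401(k) contribution: $6185.08 × 0.02 = $123.70
Total deductions = $448.42 + $68.04 + $55.05 + $123.70 + $290.70 + $123.70 = $1109.61
Net pay = $6185.08 − $1109.61 = $5075.47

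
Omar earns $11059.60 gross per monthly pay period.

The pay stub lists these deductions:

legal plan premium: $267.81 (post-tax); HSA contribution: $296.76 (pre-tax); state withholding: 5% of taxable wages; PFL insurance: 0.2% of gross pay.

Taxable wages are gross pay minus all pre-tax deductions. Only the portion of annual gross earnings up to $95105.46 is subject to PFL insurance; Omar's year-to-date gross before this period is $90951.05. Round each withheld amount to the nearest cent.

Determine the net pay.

$9948.58

HSA contribution: $296.76
Taxable wages = $11059.60 − $296.76 = $10762.84
State withholding: $10762.84 × 0.05 = $538.14
PFL insurance: only $95105.46 − $90951.05 = $4154.41 of this check is subject → $4154.41 × 0.002 = $8.31
Legal plan premium: $267.81
Total deductions = $296.76 + $538.14 + $8.31 + $267.81 = $1111.02
Net pay = $11059.60 − $1111.02 = $9948.58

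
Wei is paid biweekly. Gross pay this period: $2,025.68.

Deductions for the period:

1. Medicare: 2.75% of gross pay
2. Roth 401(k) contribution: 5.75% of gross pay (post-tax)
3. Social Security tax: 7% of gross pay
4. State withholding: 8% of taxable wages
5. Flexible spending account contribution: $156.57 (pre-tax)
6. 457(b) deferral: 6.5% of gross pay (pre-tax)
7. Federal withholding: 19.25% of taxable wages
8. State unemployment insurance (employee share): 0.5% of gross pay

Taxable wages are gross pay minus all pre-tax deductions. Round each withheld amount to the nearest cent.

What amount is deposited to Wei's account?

Flexible spending account contribution: $156.57
457(b) deferral: $2,025.68 × 0.065 = $131.67
Pre-tax total = $156.57 + $131.67 = $288.24
Taxable wages = $2,025.68 − $288.24 = $1,737.44
Federal withholding: $1,737.44 × 0.1925 = $334.46
State withholding: $1,737.44 × 0.08 = $139.00
Medicare: $2,025.68 × 0.0275 = $55.71
Social Security tax: $2,025.68 × 0.07 = $141.80
State unemployment insurance (employee share): $2,025.68 × 0.005 = $10.13
Roth 401(k) contribution: $2,025.68 × 0.0575 = $116.48
Total deductions = $156.57 + $131.67 + $334.46 + $139.00 + $55.71 + $141.80 + $10.13 + $116.48 = $1,085.82
Net pay = $2,025.68 − $1,085.82 = $939.86

$939.86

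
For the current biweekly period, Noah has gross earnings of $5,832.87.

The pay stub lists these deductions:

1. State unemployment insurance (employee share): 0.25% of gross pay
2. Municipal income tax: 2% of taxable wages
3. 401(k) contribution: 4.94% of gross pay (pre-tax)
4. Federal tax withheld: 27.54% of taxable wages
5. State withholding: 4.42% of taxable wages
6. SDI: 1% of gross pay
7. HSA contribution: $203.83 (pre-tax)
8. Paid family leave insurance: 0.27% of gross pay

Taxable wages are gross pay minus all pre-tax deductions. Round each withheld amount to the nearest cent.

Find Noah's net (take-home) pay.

$3,438.47

HSA contribution: $203.83
401(k) contribution: $5,832.87 × 0.0494 = $288.14
Pre-tax total = $203.83 + $288.14 = $491.97
Taxable wages = $5,832.87 − $491.97 = $5,340.90
State withholding: $5,340.90 × 0.0442 = $236.07
Federal tax withheld: $5,340.90 × 0.2754 = $1,470.88
Municipal income tax: $5,340.90 × 0.02 = $106.82
Paid family leave insurance: $5,832.87 × 0.0027 = $15.75
SDI: $5,832.87 × 0.01 = $58.33
State unemployment insurance (employee share): $5,832.87 × 0.0025 = $14.58
Total deductions = $203.83 + $288.14 + $236.07 + $1,470.88 + $106.82 + $15.75 + $58.33 + $14.58 = $2,394.40
Net pay = $5,832.87 − $2,394.40 = $3,438.47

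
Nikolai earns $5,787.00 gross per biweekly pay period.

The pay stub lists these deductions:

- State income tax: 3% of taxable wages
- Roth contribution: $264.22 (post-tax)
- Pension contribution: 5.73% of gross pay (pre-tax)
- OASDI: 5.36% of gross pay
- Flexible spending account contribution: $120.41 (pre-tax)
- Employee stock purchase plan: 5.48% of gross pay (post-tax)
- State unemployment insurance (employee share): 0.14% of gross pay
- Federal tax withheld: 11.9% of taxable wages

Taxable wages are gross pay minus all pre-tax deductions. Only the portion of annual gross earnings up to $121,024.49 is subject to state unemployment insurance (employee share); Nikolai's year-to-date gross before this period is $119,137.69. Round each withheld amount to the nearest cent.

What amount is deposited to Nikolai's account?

$3,645.91

Flexible spending account contribution: $120.41
Pension contribution: $5,787.00 × 0.0573 = $331.60
Pre-tax total = $120.41 + $331.60 = $452.01
Taxable wages = $5,787.00 − $452.01 = $5,334.99
State income tax: $5,334.99 × 0.03 = $160.05
Federal tax withheld: $5,334.99 × 0.119 = $634.86
OASDI: $5,787.00 × 0.0536 = $310.18
State unemployment insurance (employee share): only $121,024.49 − $119,137.69 = $1,886.80 of this check is subject → $1,886.80 × 0.0014 = $2.64
Roth contribution: $264.22
Employee stock purchase plan: $5,787.00 × 0.0548 = $317.13
Total deductions = $120.41 + $331.60 + $160.05 + $634.86 + $310.18 + $2.64 + $264.22 + $317.13 = $2,141.09
Net pay = $5,787.00 − $2,141.09 = $3,645.91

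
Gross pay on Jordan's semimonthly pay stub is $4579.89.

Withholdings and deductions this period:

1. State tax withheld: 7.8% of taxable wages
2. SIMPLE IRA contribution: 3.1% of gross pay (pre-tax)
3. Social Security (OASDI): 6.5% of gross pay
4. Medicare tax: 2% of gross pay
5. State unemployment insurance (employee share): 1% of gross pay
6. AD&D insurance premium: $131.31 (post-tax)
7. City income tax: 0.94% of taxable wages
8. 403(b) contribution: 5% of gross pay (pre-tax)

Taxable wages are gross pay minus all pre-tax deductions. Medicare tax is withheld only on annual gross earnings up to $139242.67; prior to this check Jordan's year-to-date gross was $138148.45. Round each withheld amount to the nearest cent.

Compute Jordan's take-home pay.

SIMPLE IRA contribution: $4579.89 × 0.031 = $141.98
403(b) contribution: $4579.89 × 0.05 = $228.99
Pre-tax total = $141.98 + $228.99 = $370.97
Taxable wages = $4579.89 − $370.97 = $4208.92
State tax withheld: $4208.92 × 0.078 = $328.30
City income tax: $4208.92 × 0.0094 = $39.56
State unemployment insurance (employee share): $4579.89 × 0.01 = $45.80
Social Security (OASDI): $4579.89 × 0.065 = $297.69
Medicare tax: only $139242.67 − $138148.45 = $1094.22 of this check is subject → $1094.22 × 0.02 = $21.88
AD&D insurance premium: $131.31
Total deductions = $141.98 + $228.99 + $328.30 + $39.56 + $45.80 + $297.69 + $21.88 + $131.31 = $1235.51
Net pay = $4579.89 − $1235.51 = $3344.38

$3344.38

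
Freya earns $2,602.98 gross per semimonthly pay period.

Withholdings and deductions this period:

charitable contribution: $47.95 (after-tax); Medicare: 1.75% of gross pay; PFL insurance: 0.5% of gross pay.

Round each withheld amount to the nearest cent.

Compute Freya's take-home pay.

$2,496.47

PFL insurance: $2,602.98 × 0.005 = $13.01
Medicare: $2,602.98 × 0.0175 = $45.55
Charitable contribution: $47.95
Total deductions = $13.01 + $45.55 + $47.95 = $106.51
Net pay = $2,602.98 − $106.51 = $2,496.47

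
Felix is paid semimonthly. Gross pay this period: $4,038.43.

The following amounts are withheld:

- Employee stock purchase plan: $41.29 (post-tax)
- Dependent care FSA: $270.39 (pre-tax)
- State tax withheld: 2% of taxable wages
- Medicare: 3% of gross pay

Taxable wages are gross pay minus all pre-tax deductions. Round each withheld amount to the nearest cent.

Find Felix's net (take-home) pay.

$3,530.24

Dependent care FSA: $270.39
Taxable wages = $4,038.43 − $270.39 = $3,768.04
State tax withheld: $3,768.04 × 0.02 = $75.36
Medicare: $4,038.43 × 0.03 = $121.15
Employee stock purchase plan: $41.29
Total deductions = $270.39 + $75.36 + $121.15 + $41.29 = $508.19
Net pay = $4,038.43 − $508.19 = $3,530.24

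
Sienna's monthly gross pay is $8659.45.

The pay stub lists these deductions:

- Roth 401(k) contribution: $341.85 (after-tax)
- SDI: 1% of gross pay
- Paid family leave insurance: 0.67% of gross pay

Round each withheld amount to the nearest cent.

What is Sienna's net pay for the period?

$8172.99

Paid family leave insurance: $8659.45 × 0.0067 = $58.02
SDI: $8659.45 × 0.01 = $86.59
Roth 401(k) contribution: $341.85
Total deductions = $58.02 + $86.59 + $341.85 = $486.46
Net pay = $8659.45 − $486.46 = $8172.99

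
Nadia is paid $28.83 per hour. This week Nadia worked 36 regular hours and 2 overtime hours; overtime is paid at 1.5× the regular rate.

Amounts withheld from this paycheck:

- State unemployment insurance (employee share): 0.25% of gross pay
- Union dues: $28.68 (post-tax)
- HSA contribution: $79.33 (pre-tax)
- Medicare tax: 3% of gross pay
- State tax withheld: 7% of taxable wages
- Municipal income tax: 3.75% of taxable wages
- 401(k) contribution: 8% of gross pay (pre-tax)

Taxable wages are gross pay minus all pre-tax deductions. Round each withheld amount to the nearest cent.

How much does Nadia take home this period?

Regular pay: 36 × $28.83 = $1037.88
Overtime pay: 2 × $28.83 × 1.5 = $86.49
Gross pay = $1037.88 + $86.49 = $1124.37
401(k) contribution: $1124.37 × 0.08 = $89.95
HSA contribution: $79.33
Pre-tax total = $89.95 + $79.33 = $169.28
Taxable wages = $1124.37 − $169.28 = $955.09
Municipal income tax: $955.09 × 0.0375 = $35.82
State tax withheld: $955.09 × 0.07 = $66.86
Medicare tax: $1124.37 × 0.03 = $33.73
State unemployment insurance (employee share): $1124.37 × 0.0025 = $2.81
Union dues: $28.68
Total deductions = $89.95 + $79.33 + $35.82 + $66.86 + $33.73 + $2.81 + $28.68 = $337.18
Net pay = $1124.37 − $337.18 = $787.19

$787.19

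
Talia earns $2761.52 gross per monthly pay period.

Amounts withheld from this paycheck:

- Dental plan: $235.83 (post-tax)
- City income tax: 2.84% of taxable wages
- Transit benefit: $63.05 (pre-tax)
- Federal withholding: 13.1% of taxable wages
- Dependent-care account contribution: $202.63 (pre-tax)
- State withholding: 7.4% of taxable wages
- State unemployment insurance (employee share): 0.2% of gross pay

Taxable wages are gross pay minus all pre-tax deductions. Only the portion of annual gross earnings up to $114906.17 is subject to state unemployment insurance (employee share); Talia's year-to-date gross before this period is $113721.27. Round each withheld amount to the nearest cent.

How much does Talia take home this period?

$1675.11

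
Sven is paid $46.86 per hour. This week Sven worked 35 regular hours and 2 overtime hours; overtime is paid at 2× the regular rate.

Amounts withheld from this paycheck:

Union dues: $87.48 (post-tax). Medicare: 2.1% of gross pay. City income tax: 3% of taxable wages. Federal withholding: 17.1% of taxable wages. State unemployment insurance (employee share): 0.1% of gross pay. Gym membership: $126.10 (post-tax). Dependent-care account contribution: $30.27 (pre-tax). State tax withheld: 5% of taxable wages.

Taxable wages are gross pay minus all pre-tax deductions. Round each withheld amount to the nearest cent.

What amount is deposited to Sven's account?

$1,092.37

Regular pay: 35 × $46.86 = $1,640.10
Overtime pay: 2 × $46.86 × 2 = $187.44
Gross pay = $1,640.10 + $187.44 = $1,827.54
Dependent-care account contribution: $30.27
Taxable wages = $1,827.54 − $30.27 = $1,797.27
City income tax: $1,797.27 × 0.03 = $53.92
State tax withheld: $1,797.27 × 0.05 = $89.86
Federal withholding: $1,797.27 × 0.171 = $307.33
State unemployment insurance (employee share): $1,827.54 × 0.001 = $1.83
Medicare: $1,827.54 × 0.021 = $38.38
Union dues: $87.48
Gym membership: $126.10
Total deductions = $30.27 + $53.92 + $89.86 + $307.33 + $1.83 + $38.38 + $87.48 + $126.10 = $735.17
Net pay = $1,827.54 − $735.17 = $1,092.37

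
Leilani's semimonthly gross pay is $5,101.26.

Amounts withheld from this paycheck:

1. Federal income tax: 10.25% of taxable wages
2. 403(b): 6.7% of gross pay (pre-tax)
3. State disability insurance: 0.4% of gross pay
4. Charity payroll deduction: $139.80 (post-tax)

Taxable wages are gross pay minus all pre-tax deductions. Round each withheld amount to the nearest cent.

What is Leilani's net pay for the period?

403(b): $5,101.26 × 0.067 = $341.78
Taxable wages = $5,101.26 − $341.78 = $4,759.48
Federal income tax: $4,759.48 × 0.1025 = $487.85
State disability insurance: $5,101.26 × 0.004 = $20.41
Charity payroll deduction: $139.80
Total deductions = $341.78 + $487.85 + $20.41 + $139.80 = $989.84
Net pay = $5,101.26 − $989.84 = $4,111.42

$4,111.42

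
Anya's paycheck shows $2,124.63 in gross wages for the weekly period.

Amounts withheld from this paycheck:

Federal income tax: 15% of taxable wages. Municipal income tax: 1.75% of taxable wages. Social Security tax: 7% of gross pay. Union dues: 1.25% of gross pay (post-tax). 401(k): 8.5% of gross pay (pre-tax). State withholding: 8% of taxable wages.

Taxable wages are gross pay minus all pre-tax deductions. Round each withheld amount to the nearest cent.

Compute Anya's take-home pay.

$1,287.61

401(k): $2,124.63 × 0.085 = $180.59
Taxable wages = $2,124.63 − $180.59 = $1,944.04
State withholding: $1,944.04 × 0.08 = $155.52
Municipal income tax: $1,944.04 × 0.0175 = $34.02
Federal income tax: $1,944.04 × 0.15 = $291.61
Social Security tax: $2,124.63 × 0.07 = $148.72
Union dues: $2,124.63 × 0.0125 = $26.56
Total deductions = $180.59 + $155.52 + $34.02 + $291.61 + $148.72 + $26.56 = $837.02
Net pay = $2,124.63 − $837.02 = $1,287.61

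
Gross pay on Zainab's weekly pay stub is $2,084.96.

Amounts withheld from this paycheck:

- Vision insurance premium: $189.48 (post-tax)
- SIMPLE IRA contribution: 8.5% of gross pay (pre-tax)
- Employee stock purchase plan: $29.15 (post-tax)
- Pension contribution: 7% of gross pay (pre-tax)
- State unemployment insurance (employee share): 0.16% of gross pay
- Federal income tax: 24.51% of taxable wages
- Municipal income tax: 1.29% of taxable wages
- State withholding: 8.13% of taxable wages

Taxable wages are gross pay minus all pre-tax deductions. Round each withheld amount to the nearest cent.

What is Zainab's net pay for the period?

SIMPLE IRA contribution: $2,084.96 × 0.085 = $177.22
Pension contribution: $2,084.96 × 0.07 = $145.95
Pre-tax total = $177.22 + $145.95 = $323.17
Taxable wages = $2,084.96 − $323.17 = $1,761.79
State withholding: $1,761.79 × 0.0813 = $143.23
Federal income tax: $1,761.79 × 0.2451 = $431.81
Municipal income tax: $1,761.79 × 0.0129 = $22.73
State unemployment insurance (employee share): $2,084.96 × 0.0016 = $3.34
Employee stock purchase plan: $29.15
Vision insurance premium: $189.48
Total deductions = $177.22 + $145.95 + $143.23 + $431.81 + $22.73 + $3.34 + $29.15 + $189.48 = $1,142.91
Net pay = $2,084.96 − $1,142.91 = $942.05

$942.05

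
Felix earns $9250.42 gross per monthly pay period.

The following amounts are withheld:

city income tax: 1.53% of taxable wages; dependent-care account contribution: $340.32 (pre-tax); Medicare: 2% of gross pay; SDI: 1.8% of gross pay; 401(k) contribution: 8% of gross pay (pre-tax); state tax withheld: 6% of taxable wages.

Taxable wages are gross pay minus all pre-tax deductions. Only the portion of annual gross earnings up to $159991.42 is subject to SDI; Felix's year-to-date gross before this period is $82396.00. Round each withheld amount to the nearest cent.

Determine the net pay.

$7203.35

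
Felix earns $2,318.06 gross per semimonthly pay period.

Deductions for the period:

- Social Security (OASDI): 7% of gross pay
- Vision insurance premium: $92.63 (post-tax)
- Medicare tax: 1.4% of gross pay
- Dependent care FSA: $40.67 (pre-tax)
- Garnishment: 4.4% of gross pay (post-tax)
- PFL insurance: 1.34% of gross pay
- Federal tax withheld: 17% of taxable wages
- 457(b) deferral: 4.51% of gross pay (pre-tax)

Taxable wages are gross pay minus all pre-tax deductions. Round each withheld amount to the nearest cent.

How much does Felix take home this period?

457(b) deferral: $2,318.06 × 0.0451 = $104.54
Dependent care FSA: $40.67
Pre-tax total = $104.54 + $40.67 = $145.21
Taxable wages = $2,318.06 − $145.21 = $2,172.85
Federal tax withheld: $2,172.85 × 0.17 = $369.38
PFL insurance: $2,318.06 × 0.0134 = $31.06
Social Security (OASDI): $2,318.06 × 0.07 = $162.26
Medicare tax: $2,318.06 × 0.014 = $32.45
Garnishment: $2,318.06 × 0.044 = $101.99
Vision insurance premium: $92.63
Total deductions = $104.54 + $40.67 + $369.38 + $31.06 + $162.26 + $32.45 + $101.99 + $92.63 = $934.98
Net pay = $2,318.06 − $934.98 = $1,383.08

$1,383.08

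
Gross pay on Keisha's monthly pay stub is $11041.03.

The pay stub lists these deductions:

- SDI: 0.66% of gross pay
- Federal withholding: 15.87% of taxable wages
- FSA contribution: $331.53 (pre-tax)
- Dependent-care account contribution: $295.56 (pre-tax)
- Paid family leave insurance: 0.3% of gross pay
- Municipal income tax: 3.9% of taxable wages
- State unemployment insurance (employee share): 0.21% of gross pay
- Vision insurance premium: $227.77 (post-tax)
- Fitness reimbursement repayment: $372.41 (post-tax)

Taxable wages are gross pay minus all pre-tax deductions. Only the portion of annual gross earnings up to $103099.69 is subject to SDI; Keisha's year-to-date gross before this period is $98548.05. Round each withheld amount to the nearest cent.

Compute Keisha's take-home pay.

Dependent-care account contribution: $295.56
FSA contribution: $331.53
Pre-tax total = $295.56 + $331.53 = $627.09
Taxable wages = $11041.03 − $627.09 = $10413.94
Federal withholding: $10413.94 × 0.1587 = $1652.69
Municipal income tax: $10413.94 × 0.039 = $406.14
State unemployment insurance (employee share): $11041.03 × 0.0021 = $23.19
Paid family leave insurance: $11041.03 × 0.003 = $33.12
SDI: only $103099.69 − $98548.05 = $4551.64 of this check is subject → $4551.64 × 0.0066 = $30.04
Vision insurance premium: $227.77
Fitness reimbursement repayment: $372.41
Total deductions = $295.56 + $331.53 + $1652.69 + $406.14 + $23.19 + $33.12 + $30.04 + $227.77 + $372.41 = $3372.45
Net pay = $11041.03 − $3372.45 = $7668.58

$7668.58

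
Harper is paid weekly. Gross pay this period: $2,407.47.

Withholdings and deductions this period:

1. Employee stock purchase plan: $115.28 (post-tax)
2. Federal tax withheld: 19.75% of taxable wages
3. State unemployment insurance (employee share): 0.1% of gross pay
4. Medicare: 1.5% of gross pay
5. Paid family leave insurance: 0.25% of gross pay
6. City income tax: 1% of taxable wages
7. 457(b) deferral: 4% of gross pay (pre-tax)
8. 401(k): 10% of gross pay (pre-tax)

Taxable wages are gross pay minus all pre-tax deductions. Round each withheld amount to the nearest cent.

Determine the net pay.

$1,480.99

401(k): $2,407.47 × 0.1 = $240.75
457(b) deferral: $2,407.47 × 0.04 = $96.30
Pre-tax total = $240.75 + $96.30 = $337.05
Taxable wages = $2,407.47 − $337.05 = $2,070.42
Federal tax withheld: $2,070.42 × 0.1975 = $408.91
City income tax: $2,070.42 × 0.01 = $20.70
Medicare: $2,407.47 × 0.015 = $36.11
Paid family leave insurance: $2,407.47 × 0.0025 = $6.02
State unemployment insurance (employee share): $2,407.47 × 0.001 = $2.41
Employee stock purchase plan: $115.28
Total deductions = $240.75 + $96.30 + $408.91 + $20.70 + $36.11 + $6.02 + $2.41 + $115.28 = $926.48
Net pay = $2,407.47 − $926.48 = $1,480.99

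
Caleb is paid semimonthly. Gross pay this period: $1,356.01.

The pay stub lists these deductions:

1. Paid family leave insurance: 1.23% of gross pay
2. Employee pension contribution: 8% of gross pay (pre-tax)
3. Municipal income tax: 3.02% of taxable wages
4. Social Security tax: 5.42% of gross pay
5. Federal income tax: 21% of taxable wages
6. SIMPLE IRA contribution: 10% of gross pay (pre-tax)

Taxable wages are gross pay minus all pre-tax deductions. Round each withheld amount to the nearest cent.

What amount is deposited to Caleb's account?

SIMPLE IRA contribution: $1,356.01 × 0.1 = $135.60
Employee pension contribution: $1,356.01 × 0.08 = $108.48
Pre-tax total = $135.60 + $108.48 = $244.08
Taxable wages = $1,356.01 − $244.08 = $1,111.93
Municipal income tax: $1,111.93 × 0.0302 = $33.58
Federal income tax: $1,111.93 × 0.21 = $233.51
Social Security tax: $1,356.01 × 0.0542 = $73.50
Paid family leave insurance: $1,356.01 × 0.0123 = $16.68
Total deductions = $135.60 + $108.48 + $33.58 + $233.51 + $73.50 + $16.68 = $601.35
Net pay = $1,356.01 − $601.35 = $754.66

$754.66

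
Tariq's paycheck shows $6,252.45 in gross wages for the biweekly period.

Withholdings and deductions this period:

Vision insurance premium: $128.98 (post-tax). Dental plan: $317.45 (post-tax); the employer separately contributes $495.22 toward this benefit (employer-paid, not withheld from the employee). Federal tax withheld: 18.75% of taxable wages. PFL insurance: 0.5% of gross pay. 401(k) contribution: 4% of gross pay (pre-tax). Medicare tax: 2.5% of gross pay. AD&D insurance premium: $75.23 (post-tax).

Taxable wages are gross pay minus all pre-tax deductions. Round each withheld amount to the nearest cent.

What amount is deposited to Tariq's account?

$4,167.68

401(k) contribution: $6,252.45 × 0.04 = $250.10
Taxable wages = $6,252.45 − $250.10 = $6,002.35
Federal tax withheld: $6,002.35 × 0.1875 = $1,125.44
PFL insurance: $6,252.45 × 0.005 = $31.26
Medicare tax: $6,252.45 × 0.025 = $156.31
AD&D insurance premium: $75.23
Vision insurance premium: $128.98
Dental plan: $317.45
(Employer's $495.22 toward dental plan is not withheld from the employee.)
Total deductions = $250.10 + $1,125.44 + $31.26 + $156.31 + $75.23 + $128.98 + $317.45 = $2,084.77
Net pay = $6,252.45 − $2,084.77 = $4,167.68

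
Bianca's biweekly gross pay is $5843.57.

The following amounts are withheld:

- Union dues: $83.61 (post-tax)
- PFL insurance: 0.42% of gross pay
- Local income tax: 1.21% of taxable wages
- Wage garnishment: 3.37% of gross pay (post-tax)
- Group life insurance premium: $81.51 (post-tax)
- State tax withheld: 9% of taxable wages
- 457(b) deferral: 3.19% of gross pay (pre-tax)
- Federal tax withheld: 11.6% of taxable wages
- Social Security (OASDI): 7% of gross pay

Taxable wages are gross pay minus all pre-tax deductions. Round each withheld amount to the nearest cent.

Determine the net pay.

457(b) deferral: $5843.57 × 0.0319 = $186.41
Taxable wages = $5843.57 − $186.41 = $5657.16
Federal tax withheld: $5657.16 × 0.116 = $656.23
Local income tax: $5657.16 × 0.0121 = $68.45
State tax withheld: $5657.16 × 0.09 = $509.14
Social Security (OASDI): $5843.57 × 0.07 = $409.05
PFL insurance: $5843.57 × 0.0042 = $24.54
Wage garnishment: $5843.57 × 0.0337 = $196.93
Union dues: $83.61
Group life insurance premium: $81.51
Total deductions = $186.41 + $656.23 + $68.45 + $509.14 + $409.05 + $24.54 + $196.93 + $83.61 + $81.51 = $2215.87
Net pay = $5843.57 − $2215.87 = $3627.70

$3627.70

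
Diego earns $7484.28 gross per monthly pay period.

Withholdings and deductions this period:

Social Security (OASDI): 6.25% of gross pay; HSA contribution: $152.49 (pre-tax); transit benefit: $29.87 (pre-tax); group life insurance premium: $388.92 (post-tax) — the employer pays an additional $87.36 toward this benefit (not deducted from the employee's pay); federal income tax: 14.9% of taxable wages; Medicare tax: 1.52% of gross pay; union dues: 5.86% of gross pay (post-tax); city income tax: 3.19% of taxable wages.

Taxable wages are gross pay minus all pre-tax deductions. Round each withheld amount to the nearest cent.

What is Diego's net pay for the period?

Transit benefit: $29.87
HSA contribution: $152.49
Pre-tax total = $29.87 + $152.49 = $182.36
Taxable wages = $7484.28 − $182.36 = $7301.92
Federal income tax: $7301.92 × 0.149 = $1087.99
City income tax: $7301.92 × 0.0319 = $232.93
Medicare tax: $7484.28 × 0.0152 = $113.76
Social Security (OASDI): $7484.28 × 0.0625 = $467.77
Union dues: $7484.28 × 0.0586 = $438.58
Group life insurance premium: $388.92
(Employer's $87.36 toward group life insurance premium is not withheld from the employee.)
Total deductions = $29.87 + $152.49 + $1087.99 + $232.93 + $113.76 + $467.77 + $438.58 + $388.92 = $2912.31
Net pay = $7484.28 − $2912.31 = $4571.97

$4571.97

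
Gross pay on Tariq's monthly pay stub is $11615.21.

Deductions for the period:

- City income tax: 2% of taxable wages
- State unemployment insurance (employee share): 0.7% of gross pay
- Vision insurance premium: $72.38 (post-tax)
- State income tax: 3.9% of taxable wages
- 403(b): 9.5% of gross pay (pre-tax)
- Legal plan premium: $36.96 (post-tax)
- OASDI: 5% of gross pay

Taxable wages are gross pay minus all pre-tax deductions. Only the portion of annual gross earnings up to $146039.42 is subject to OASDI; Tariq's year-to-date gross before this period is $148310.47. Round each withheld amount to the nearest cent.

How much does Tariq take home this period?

$9700.92

403(b): $11615.21 × 0.095 = $1103.44
Taxable wages = $11615.21 − $1103.44 = $10511.77
State income tax: $10511.77 × 0.039 = $409.96
City income tax: $10511.77 × 0.02 = $210.24
State unemployment insurance (employee share): $11615.21 × 0.007 = $81.31
OASDI: annual cap $146039.42 already reached (YTD $148310.47), so $0.00
Vision insurance premium: $72.38
Legal plan premium: $36.96
Total deductions = $1103.44 + $409.96 + $210.24 + $81.31 + $0.00 + $72.38 + $36.96 = $1914.29
Net pay = $11615.21 − $1914.29 = $9700.92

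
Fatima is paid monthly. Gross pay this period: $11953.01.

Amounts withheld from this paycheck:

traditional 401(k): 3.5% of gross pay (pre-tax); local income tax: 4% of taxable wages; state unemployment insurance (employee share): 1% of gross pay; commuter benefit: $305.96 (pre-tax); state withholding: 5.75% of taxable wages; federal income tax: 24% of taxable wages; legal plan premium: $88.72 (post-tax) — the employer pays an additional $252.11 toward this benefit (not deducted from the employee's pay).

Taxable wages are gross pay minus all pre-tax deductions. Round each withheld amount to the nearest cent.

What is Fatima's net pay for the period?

Traditional 401(k): $11953.01 × 0.035 = $418.36
Commuter benefit: $305.96
Pre-tax total = $418.36 + $305.96 = $724.32
Taxable wages = $11953.01 − $724.32 = $11228.69
Local income tax: $11228.69 × 0.04 = $449.15
State withholding: $11228.69 × 0.0575 = $645.65
Federal income tax: $11228.69 × 0.24 = $2694.89
State unemployment insurance (employee share): $11953.01 × 0.01 = $119.53
Legal plan premium: $88.72
(Employer's $252.11 toward legal plan premium is not withheld from the employee.)
Total deductions = $418.36 + $305.96 + $449.15 + $645.65 + $2694.89 + $119.53 + $88.72 = $4722.26
Net pay = $11953.01 − $4722.26 = $7230.75

$7230.75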